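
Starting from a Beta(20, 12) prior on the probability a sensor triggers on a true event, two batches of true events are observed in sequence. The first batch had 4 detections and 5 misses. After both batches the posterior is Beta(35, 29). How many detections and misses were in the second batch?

11 detections and 12 misses

Because Beta–binomial updating is additive in the counts, the combined data contributed (α_post−α_prior, β_post−β_prior) successes and failures.
Total across both batches: 35−20=15 detections, 29−12=17 misses.
Subtract the first batch: 15−4=11 detections and 17−5=12 misses.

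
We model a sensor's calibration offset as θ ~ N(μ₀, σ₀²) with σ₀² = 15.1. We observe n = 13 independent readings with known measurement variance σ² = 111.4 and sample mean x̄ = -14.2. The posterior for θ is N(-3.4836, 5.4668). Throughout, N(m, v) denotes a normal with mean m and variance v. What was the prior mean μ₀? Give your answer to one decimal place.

μ₀ = 15.4

With known observation variance, the Normal–Normal posterior has precision τ_n = τ₀ + n/σ² and mean μ_n = (τ₀μ₀ + (n/σ²)x̄)/τ_n.
Here τ₀ = 1/15.1 = 0.066225 and τ_data = 13/111.4 = 0.116697, so τ_n = 0.182922.
Rearranging for μ₀: μ₀ = (μ_n·τ_n − τ_data·x̄)/τ₀ = (-3.4836·0.182922 − 0.116697·-14.2) / 0.066225 = 1.019870/0.066225 ≈ 15.4.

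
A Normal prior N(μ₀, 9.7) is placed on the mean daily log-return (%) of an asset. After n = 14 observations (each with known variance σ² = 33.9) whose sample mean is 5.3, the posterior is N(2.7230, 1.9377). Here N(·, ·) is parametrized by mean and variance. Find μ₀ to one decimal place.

μ₀ = -7.6

With known observation variance, the Normal–Normal posterior has precision τ_n = τ₀ + n/σ² and mean μ_n = (τ₀μ₀ + (n/σ²)x̄)/τ_n.
Here τ₀ = 1/9.7 = 0.103093 and τ_data = 14/33.9 = 0.412979, so τ_n = 0.516072.
Rearranging for μ₀: μ₀ = (μ_n·τ_n − τ_data·x̄)/τ₀ = (2.7230·0.516072 − 0.412979·5.3) / 0.103093 = -0.783525/0.103093 ≈ -7.6.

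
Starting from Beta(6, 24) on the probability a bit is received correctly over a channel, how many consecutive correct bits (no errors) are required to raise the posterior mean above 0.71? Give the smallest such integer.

After k correct bits and 0 errors the posterior is Beta(6+k, 24), with mean (6+k)/(6+24+k).
Set (6+k)/(30+k) > 0.71 and solve: k > (0.71·30 − 6)/(1 − 0.71) = 52.759.
The smallest integer exceeding 52.759 is 53.

k = 53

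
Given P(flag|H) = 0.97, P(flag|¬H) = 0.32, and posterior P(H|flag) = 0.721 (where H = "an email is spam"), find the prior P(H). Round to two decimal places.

P(H) = 0.46

Bayes' rule in odds form gives O(H|E) = O(H)·[P(E|H)/P(E|¬H)], hence O(H) = O(H|E)/LR.
Posterior odds = 0.721/(1−0.721) = 2.5842. LR = 0.97/0.32 = 3.0312.
Prior odds = 2.5842/3.0312 = 0.8525, so P(H) = 0.8525/(1+0.8525) ≈ 0.46.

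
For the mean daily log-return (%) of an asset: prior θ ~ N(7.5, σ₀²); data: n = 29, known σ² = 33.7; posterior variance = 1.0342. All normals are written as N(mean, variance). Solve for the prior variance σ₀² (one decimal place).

σ₀² = 9.4

Posterior precision equals prior precision plus data precision: 1/σ_n² = 1/σ₀² + n/σ².
So 1/σ₀² = 1/1.0342 − 29/33.7 = 0.966931 − 0.860534 = 0.106397.
Hence σ₀² = 1/0.106397 ≈ 9.4.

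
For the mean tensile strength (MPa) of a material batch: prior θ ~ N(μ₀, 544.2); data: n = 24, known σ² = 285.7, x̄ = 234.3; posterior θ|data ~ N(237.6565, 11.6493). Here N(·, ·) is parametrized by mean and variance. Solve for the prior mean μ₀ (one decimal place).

μ₀ = 391.1

With known observation variance, the Normal–Normal posterior has precision τ_n = τ₀ + n/σ² and mean μ_n = (τ₀μ₀ + (n/σ²)x̄)/τ_n.
Here τ₀ = 1/544.2 = 0.001838 and τ_data = 24/285.7 = 0.084004, so τ_n = 0.085842.
Rearranging for μ₀: μ₀ = (μ_n·τ_n − τ_data·x̄)/τ₀ = (237.6565·0.085842 − 0.084004·234.3) / 0.001838 = 0.718772/0.001838 ≈ 391.1.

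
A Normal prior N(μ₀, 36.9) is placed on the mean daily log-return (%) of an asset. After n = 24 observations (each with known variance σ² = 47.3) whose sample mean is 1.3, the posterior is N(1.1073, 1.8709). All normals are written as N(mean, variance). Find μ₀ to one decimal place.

μ₀ = -2.5

The posterior mean is a precision-weighted average: μ_n = (τ₀μ₀ + τ_data·x̄)/(τ₀+τ_data), with τ₀=1/σ₀² and τ_data=n/σ².
Here τ₀ = 1/36.9 = 0.027100 and τ_data = 24/47.3 = 0.507400, so τ_n = 0.534500.
Rearranging for μ₀: μ₀ = (μ_n·τ_n − τ_data·x̄)/τ₀ = (1.1073·0.534500 − 0.507400·1.3) / 0.027100 = -0.067768/0.027100 ≈ -2.5.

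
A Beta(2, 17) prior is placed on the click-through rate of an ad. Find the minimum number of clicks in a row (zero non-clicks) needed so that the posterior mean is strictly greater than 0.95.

After k clicks and 0 non-clicks the posterior is Beta(2+k, 17), with mean (2+k)/(2+17+k).
Set (2+k)/(19+k) > 0.95 and solve: k > (0.95·19 − 2)/(1 − 0.95) = 321.000.
The smallest integer exceeding 321.000 is 322, and checking k=322: (324)/(341) = 0.9501 > 0.95.

k = 322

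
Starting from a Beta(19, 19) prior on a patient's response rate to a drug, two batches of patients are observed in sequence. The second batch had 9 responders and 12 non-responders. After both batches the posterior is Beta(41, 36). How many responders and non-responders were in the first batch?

Sequential conjugate updates are equivalent to a single update on the pooled data, so total successes = posterior α − prior α and total failures = posterior β − prior β.
Total across both batches: 41−19=22 responders, 36−19=17 non-responders.
Subtract the second batch: 22−9=13 responders and 17−12=5 non-responders.

13 responders and 5 non-responders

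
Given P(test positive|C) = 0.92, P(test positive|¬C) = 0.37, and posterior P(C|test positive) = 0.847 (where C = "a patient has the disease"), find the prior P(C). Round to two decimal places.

P(C) = 0.69

Bayes' rule in odds form gives O(C|E) = O(C)·[P(E|C)/P(E|¬C)], hence O(C) = O(C|E)/LR.
Posterior odds = 0.847/(1−0.847) = 5.5359. LR = 0.92/0.37 = 2.4865.
Prior odds = 5.5359/2.4865 = 2.2264, so P(C) = 2.2264/(1+2.2264) ≈ 0.69.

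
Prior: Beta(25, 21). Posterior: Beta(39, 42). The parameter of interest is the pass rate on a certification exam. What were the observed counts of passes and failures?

Under Beta–binomial conjugacy the posterior parameters are (α+s, β+f).
Match parameters: s=39−25=14, f=42−21=21.

14 passes and 21 failures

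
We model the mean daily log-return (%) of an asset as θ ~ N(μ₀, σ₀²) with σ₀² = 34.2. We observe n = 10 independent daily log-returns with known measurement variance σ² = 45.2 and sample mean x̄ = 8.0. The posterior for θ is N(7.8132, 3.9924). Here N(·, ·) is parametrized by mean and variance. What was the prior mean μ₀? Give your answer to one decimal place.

μ₀ = 6.4

The posterior mean is a precision-weighted average: μ_n = (τ₀μ₀ + τ_data·x̄)/(τ₀+τ_data), with τ₀=1/σ₀² and τ_data=n/σ².
Here τ₀ = 1/34.2 = 0.029240 and τ_data = 10/45.2 = 0.221239, so τ_n = 0.250479.
Rearranging for μ₀: μ₀ = (μ_n·τ_n − τ_data·x̄)/τ₀ = (7.8132·0.250479 − 0.221239·8.0) / 0.029240 = 0.187131/0.029240 ≈ 6.4.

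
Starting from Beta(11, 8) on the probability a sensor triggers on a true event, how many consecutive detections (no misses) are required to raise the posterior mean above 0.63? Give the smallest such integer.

k = 3

After k detections and 0 misses the posterior is Beta(11+k, 8), with mean (11+k)/(11+8+k).
Set (11+k)/(19+k) > 0.63 and solve: k > (0.63·19 − 11)/(1 − 0.63) = 2.622.
The smallest integer exceeding 2.622 is 3, and checking k=3: (14)/(22) = 0.6364 > 0.63.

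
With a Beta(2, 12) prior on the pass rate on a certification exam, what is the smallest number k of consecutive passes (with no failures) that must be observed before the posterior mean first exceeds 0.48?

After k passes and 0 failures the posterior is Beta(2+k, 12), with mean (2+k)/(2+12+k).
Set (2+k)/(14+k) > 0.48 and solve: k > (0.48·14 − 2)/(1 − 0.48) = 9.077.
The smallest integer exceeding 9.077 is 10.

k = 10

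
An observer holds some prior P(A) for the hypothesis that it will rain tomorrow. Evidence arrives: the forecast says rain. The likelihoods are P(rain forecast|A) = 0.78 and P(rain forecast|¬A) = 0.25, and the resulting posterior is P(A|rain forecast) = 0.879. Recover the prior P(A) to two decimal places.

Bayes' rule in odds form gives O(A|E) = O(A)·[P(E|A)/P(E|¬A)], hence O(A) = O(A|E)/LR.
Posterior odds = 0.879/(1−0.879) = 7.2645. LR = 0.78/0.25 = 3.1200.
Prior odds = 7.2645/3.1200 = 2.3284, so P(A) = 2.3284/(1+2.3284) ≈ 0.70.

P(A) = 0.70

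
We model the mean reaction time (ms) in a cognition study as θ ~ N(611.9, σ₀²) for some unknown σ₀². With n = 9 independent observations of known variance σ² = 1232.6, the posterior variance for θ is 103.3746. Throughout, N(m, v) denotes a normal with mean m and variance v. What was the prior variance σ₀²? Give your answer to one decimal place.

Posterior precision equals prior precision plus data precision: 1/σ_n² = 1/σ₀² + n/σ².
So 1/σ₀² = 1/103.3746 − 9/1232.6 = 0.009674 − 0.007302 = 0.002372.
Hence σ₀² = 1/0.002372 ≈ 421.6.

σ₀² = 421.6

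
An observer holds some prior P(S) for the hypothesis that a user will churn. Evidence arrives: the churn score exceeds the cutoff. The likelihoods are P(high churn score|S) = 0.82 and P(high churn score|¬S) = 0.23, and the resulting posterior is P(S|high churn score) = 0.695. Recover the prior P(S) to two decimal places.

In odds form, posterior odds = prior odds × likelihood ratio, so prior odds = posterior odds ÷ LR.
Posterior odds = 0.695/(1−0.695) = 2.2787. LR = 0.82/0.23 = 3.5652.
Prior odds = 2.2787/3.5652 = 0.6392, so P(S) = 0.6392/(1+0.6392) ≈ 0.39.

P(S) = 0.39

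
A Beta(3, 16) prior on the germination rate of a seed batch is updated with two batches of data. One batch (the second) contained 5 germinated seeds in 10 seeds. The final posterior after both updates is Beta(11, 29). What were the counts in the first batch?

3 germinated seeds and 8 non-germinating seeds

Sequential conjugate updates are equivalent to a single update on the pooled data, so total successes = posterior α − prior α and total failures = posterior β − prior β.
Total across both batches: 11−3=8 germinated seeds, 29−16=13 non-germinating seeds.
Subtract the second batch: 8−5=3 germinated seeds and 13−5=8 non-germinating seeds.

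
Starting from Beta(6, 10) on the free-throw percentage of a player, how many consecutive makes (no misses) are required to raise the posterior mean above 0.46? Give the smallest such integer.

After k makes and 0 misses the posterior is Beta(6+k, 10), with mean (6+k)/(6+10+k).
Set (6+k)/(16+k) > 0.46 and solve: k > (0.46·16 − 6)/(1 − 0.46) = 2.519.
The smallest integer exceeding 2.519 is 3, and checking k=3: (9)/(19) = 0.4737 > 0.46.

k = 3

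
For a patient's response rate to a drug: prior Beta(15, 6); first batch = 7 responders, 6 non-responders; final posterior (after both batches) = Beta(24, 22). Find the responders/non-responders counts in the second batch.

2 responders and 10 non-responders

Sequential conjugate updates are equivalent to a single update on the pooled data, so total successes = posterior α − prior α and total failures = posterior β − prior β.
Total across both batches: 24−15=9 responders, 22−6=16 non-responders.
Subtract the first batch: 9−7=2 responders and 16−6=10 non-responders.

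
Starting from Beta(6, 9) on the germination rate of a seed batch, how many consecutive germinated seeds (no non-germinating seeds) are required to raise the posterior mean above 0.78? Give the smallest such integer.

After k germinated seeds and 0 non-germinating seeds the posterior is Beta(6+k, 9), with mean (6+k)/(6+9+k).
Set (6+k)/(15+k) > 0.78 and solve: k > (0.78·15 − 6)/(1 − 0.78) = 25.909.
The smallest integer exceeding 25.909 is 26, and checking k=26: (32)/(41) = 0.7805 > 0.78.

k = 26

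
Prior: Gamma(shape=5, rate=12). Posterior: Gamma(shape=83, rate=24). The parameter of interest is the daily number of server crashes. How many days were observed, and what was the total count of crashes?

Gamma–Poisson conjugacy: posterior shape = α + Σxᵢ, posterior rate = β + n.
Matching: Σxᵢ = 83 − 5 = 78 and n = 24 − 12 = 12.

n = 12 days with total 78 crashes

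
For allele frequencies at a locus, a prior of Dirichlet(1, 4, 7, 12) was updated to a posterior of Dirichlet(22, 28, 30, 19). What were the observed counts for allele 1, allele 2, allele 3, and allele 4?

For a Dirichlet(α) prior with multinomial counts c, the posterior is Dirichlet(α + c) componentwise.
Counts are posterior − prior componentwise: 22−1=21, 28−4=24, 30−7=23, 19−12=7.

counts (21, 24, 23, 7)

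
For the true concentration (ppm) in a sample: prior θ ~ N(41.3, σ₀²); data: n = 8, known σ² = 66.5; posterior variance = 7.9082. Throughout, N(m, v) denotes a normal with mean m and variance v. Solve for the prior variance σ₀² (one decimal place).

σ₀² = 162.6

For the Normal–Normal model with known σ², precisions add: τ_n = τ₀ + n/σ².
So 1/σ₀² = 1/7.9082 − 8/66.5 = 0.126451 − 0.120301 = 0.006150.
Hence σ₀² = 1/0.006150 ≈ 162.6.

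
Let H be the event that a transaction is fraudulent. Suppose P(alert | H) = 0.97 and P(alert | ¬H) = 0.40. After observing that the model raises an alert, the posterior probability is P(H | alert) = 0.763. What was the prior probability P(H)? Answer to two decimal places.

P(H) = 0.57

Bayes' rule in odds form gives O(H|E) = O(H)·[P(E|H)/P(E|¬H)], hence O(H) = O(H|E)/LR.
Posterior odds = 0.763/(1−0.763) = 3.2194. LR = 0.97/0.40 = 2.4250.
Prior odds = 3.2194/2.4250 = 1.3276, so P(H) = 1.3276/(1+1.3276) ≈ 0.57.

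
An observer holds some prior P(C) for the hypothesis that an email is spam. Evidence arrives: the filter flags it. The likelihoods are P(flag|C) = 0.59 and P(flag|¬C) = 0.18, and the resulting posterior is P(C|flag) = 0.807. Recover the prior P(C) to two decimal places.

P(C) = 0.56

Bayes' rule in odds form gives O(C|E) = O(C)·[P(E|C)/P(E|¬C)], hence O(C) = O(C|E)/LR.
Posterior odds = 0.807/(1−0.807) = 4.1813. LR = 0.59/0.18 = 3.2778.
Prior odds = 4.1813/3.2778 = 1.2756, so P(C) = 1.2756/(1+1.2756) ≈ 0.56.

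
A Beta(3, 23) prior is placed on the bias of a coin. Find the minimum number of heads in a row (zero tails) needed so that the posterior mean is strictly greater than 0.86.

k = 139

After k heads and 0 tails the posterior is Beta(3+k, 23), with mean (3+k)/(3+23+k).
Set (3+k)/(26+k) > 0.86 and solve: k > (0.86·26 − 3)/(1 − 0.86) = 138.286.
The smallest integer exceeding 138.286 is 139.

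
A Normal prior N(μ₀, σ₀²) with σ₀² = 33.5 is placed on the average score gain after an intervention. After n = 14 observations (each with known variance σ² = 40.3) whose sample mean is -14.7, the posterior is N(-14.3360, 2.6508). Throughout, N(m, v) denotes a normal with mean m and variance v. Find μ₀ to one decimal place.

With known observation variance, the Normal–Normal posterior has precision τ_n = τ₀ + n/σ² and mean μ_n = (τ₀μ₀ + (n/σ²)x̄)/τ_n.
Here τ₀ = 1/33.5 = 0.029851 and τ_data = 14/40.3 = 0.347395, so τ_n = 0.377246.
Rearranging for μ₀: μ₀ = (μ_n·τ_n − τ_data·x̄)/τ₀ = (-14.3360·0.377246 − 0.347395·-14.7) / 0.029851 = -0.301492/0.029851 ≈ -10.1.

μ₀ = -10.1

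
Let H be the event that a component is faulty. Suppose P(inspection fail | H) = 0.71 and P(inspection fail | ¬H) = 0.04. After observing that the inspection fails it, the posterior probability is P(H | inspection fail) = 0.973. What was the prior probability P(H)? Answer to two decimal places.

P(H) = 0.67

Bayes' rule in odds form gives O(H|E) = O(H)·[P(E|H)/P(E|¬H)], hence O(H) = O(H|E)/LR.
Posterior odds = 0.973/(1−0.973) = 36.0370. LR = 0.71/0.04 = 17.7500.
Prior odds = 36.0370/17.7500 = 2.0303, so P(H) = 2.0303/(1+2.0303) ≈ 0.67.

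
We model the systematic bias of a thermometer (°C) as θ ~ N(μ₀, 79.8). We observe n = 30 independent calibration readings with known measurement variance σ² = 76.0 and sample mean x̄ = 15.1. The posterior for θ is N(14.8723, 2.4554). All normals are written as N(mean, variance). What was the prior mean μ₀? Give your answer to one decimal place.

The posterior mean is a precision-weighted average: μ_n = (τ₀μ₀ + τ_data·x̄)/(τ₀+τ_data), with τ₀=1/σ₀² and τ_data=n/σ².
Here τ₀ = 1/79.8 = 0.012531 and τ_data = 30/76.0 = 0.394737, so τ_n = 0.407268.
Rearranging for μ₀: μ₀ = (μ_n·τ_n − τ_data·x̄)/τ₀ = (14.8723·0.407268 − 0.394737·15.1) / 0.012531 = 0.096483/0.012531 ≈ 7.7.

μ₀ = 7.7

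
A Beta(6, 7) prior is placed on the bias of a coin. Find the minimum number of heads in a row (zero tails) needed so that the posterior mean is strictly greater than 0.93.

k = 88

After k heads and 0 tails the posterior is Beta(6+k, 7), with mean (6+k)/(6+7+k).
Set (6+k)/(13+k) > 0.93 and solve: k > (0.93·13 − 6)/(1 − 0.93) = 87.000.
The smallest integer exceeding 87.000 is 88.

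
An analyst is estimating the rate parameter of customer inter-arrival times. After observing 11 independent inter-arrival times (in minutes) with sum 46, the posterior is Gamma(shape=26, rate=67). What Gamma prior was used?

For an exponential likelihood with a Gamma(α, β) prior on the rate, n observations with total T give posterior Gamma(α+n, β+T).
So α = 26 − 11 = 15 and β = 67 − 46 = 21.

Gamma(shape=15, rate=21)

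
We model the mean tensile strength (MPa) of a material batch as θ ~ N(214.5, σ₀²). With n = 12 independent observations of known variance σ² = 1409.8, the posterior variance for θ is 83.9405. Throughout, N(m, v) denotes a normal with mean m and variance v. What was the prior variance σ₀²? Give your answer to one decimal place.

σ₀² = 294.0

For the Normal–Normal model with known σ², precisions add: τ_n = τ₀ + n/σ².
So 1/σ₀² = 1/83.9405 − 12/1409.8 = 0.011913 − 0.008512 = 0.003401.
Hence σ₀² = 1/0.003401 ≈ 294.0.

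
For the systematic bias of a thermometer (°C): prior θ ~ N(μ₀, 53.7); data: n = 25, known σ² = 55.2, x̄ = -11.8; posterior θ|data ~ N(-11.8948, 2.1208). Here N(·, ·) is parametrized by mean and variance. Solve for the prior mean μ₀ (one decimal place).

μ₀ = -14.2

The posterior mean is a precision-weighted average: μ_n = (τ₀μ₀ + τ_data·x̄)/(τ₀+τ_data), with τ₀=1/σ₀² and τ_data=n/σ².
Here τ₀ = 1/53.7 = 0.018622 and τ_data = 25/55.2 = 0.452899, so τ_n = 0.471521.
Rearranging for μ₀: μ₀ = (μ_n·τ_n − τ_data·x̄)/τ₀ = (-11.8948·0.471521 − 0.452899·-11.8) / 0.018622 = -0.264440/0.018622 ≈ -14.2.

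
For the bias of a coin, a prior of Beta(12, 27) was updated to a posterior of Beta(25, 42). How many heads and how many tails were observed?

Beta is conjugate to the binomial likelihood: posterior = Beta(a+s, b+f).
So s = 25 − 12 = 13 and f = 42 − 27 = 15.

13 heads and 15 tails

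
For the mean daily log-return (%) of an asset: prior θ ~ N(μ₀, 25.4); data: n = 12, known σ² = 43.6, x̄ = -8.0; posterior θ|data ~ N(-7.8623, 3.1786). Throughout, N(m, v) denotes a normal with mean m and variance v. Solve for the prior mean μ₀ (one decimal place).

μ₀ = -6.9

The posterior mean is a precision-weighted average: μ_n = (τ₀μ₀ + τ_data·x̄)/(τ₀+τ_data), with τ₀=1/σ₀² and τ_data=n/σ².
Here τ₀ = 1/25.4 = 0.039370 and τ_data = 12/43.6 = 0.275229, so τ_n = 0.314599.
Rearranging for μ₀: μ₀ = (μ_n·τ_n − τ_data·x̄)/τ₀ = (-7.8623·0.314599 − 0.275229·-8.0) / 0.039370 = -0.271640/0.039370 ≈ -6.9.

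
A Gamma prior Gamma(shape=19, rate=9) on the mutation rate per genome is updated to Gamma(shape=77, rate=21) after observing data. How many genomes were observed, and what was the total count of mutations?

A Gamma(α, β) prior (rate parametrization) on a Poisson rate with n observations summing to S gives posterior Gamma(α+S, β+n).
Matching: Σxᵢ = 77 − 19 = 58 and n = 21 − 9 = 12.

n = 12 genomes with total 58 mutations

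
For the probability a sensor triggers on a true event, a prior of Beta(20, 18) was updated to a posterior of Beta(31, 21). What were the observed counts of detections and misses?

11 detections and 3 misses

Under Beta–binomial conjugacy the posterior parameters are (α+s, β+f).
So s = 31 − 20 = 11 and f = 21 − 18 = 3.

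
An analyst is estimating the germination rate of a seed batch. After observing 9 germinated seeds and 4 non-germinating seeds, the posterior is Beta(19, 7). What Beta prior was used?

Beta(10, 3)

A Beta(a, b) prior with s successes and f failures in binomial data gives a Beta(a+s, b+f) posterior.
Subtract the data counts: 19−9=10, 7−4=3.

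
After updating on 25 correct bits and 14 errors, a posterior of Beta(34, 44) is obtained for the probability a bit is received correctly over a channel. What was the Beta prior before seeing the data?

Beta(9, 30)

A Beta(a, b) prior with s successes and f failures in binomial data gives a Beta(a+s, b+f) posterior.
So a = 34 − 25 = 9 and b = 44 − 14 = 30.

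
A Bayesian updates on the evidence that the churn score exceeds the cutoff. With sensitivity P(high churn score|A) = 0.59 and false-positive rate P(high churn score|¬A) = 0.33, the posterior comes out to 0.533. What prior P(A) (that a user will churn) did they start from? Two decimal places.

P(A) = 0.39

Bayes' rule in odds form gives O(A|E) = O(A)·[P(E|A)/P(E|¬A)], hence O(A) = O(A|E)/LR.
Posterior odds = 0.533/(1−0.533) = 1.1413. LR = 0.59/0.33 = 1.7879.
Prior odds = 1.1413/1.7879 = 0.6383, so P(A) = 0.6383/(1+0.6383) ≈ 0.39.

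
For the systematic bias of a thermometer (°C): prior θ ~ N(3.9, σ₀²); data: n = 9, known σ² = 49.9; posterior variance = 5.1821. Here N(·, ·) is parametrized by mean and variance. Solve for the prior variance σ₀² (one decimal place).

For the Normal–Normal model with known σ², precisions add: τ_n = τ₀ + n/σ².
So 1/σ₀² = 1/5.1821 − 9/49.9 = 0.192972 − 0.180361 = 0.012611.
Hence σ₀² = 1/0.012611 ≈ 79.3.

σ₀² = 79.3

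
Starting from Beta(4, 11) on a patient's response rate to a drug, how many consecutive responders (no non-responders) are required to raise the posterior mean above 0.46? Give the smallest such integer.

After k responders and 0 non-responders the posterior is Beta(4+k, 11), with mean (4+k)/(4+11+k).
Set (4+k)/(15+k) > 0.46 and solve: k > (0.46·15 − 4)/(1 − 0.46) = 5.370.
The smallest integer exceeding 5.370 is 6, and checking k=6: (10)/(21) = 0.4762 > 0.46.

k = 6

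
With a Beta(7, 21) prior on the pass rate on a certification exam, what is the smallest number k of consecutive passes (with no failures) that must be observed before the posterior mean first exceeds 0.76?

After k passes and 0 failures the posterior is Beta(7+k, 21), with mean (7+k)/(7+21+k).
Set (7+k)/(28+k) > 0.76 and solve: k > (0.76·28 − 7)/(1 − 0.76) = 59.500.
The smallest integer exceeding 59.500 is 60, and checking k=60: (67)/(88) = 0.7614 > 0.76.

k = 60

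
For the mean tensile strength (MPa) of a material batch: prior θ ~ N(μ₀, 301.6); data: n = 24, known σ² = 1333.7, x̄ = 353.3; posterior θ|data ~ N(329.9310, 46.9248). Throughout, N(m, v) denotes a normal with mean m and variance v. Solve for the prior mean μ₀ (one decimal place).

μ₀ = 203.1

With known observation variance, the Normal–Normal posterior has precision τ_n = τ₀ + n/σ² and mean μ_n = (τ₀μ₀ + (n/σ²)x̄)/τ_n.
Here τ₀ = 1/301.6 = 0.003316 and τ_data = 24/1333.7 = 0.017995, so τ_n = 0.021311.
Rearranging for μ₀: μ₀ = (μ_n·τ_n − τ_data·x̄)/τ₀ = (329.9310·0.021311 − 0.017995·353.3) / 0.003316 = 0.673526/0.003316 ≈ 203.1.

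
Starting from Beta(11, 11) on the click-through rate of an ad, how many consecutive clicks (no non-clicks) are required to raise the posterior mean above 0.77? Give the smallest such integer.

k = 26

After k clicks and 0 non-clicks the posterior is Beta(11+k, 11), with mean (11+k)/(11+11+k).
Set (11+k)/(22+k) > 0.77 and solve: k > (0.77·22 − 11)/(1 − 0.77) = 25.826.
The smallest integer exceeding 25.826 is 26.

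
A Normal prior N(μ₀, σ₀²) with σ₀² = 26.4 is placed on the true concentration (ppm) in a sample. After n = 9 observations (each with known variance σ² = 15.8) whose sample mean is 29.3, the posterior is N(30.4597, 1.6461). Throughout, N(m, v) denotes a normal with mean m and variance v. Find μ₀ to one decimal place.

The posterior mean is a precision-weighted average: μ_n = (τ₀μ₀ + τ_data·x̄)/(τ₀+τ_data), with τ₀=1/σ₀² and τ_data=n/σ².
Here τ₀ = 1/26.4 = 0.037879 and τ_data = 9/15.8 = 0.569620, so τ_n = 0.607499.
Rearranging for μ₀: μ₀ = (μ_n·τ_n − τ_data·x̄)/τ₀ = (30.4597·0.607499 − 0.569620·29.3) / 0.037879 = 1.814371/0.037879 ≈ 47.9.

μ₀ = 47.9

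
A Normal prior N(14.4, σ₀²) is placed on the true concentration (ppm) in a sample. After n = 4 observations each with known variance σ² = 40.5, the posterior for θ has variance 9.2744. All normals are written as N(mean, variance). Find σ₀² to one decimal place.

σ₀² = 110.4

For the Normal–Normal model with known σ², precisions add: τ_n = τ₀ + n/σ².
So 1/σ₀² = 1/9.2744 − 4/40.5 = 0.107824 − 0.098765 = 0.009059.
Hence σ₀² = 1/0.009059 ≈ 110.4.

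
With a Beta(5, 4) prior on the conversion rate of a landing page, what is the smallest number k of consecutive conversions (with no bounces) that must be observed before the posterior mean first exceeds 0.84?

After k conversions and 0 bounces the posterior is Beta(5+k, 4), with mean (5+k)/(5+4+k).
Set (5+k)/(9+k) > 0.84 and solve: k > (0.84·9 − 5)/(1 − 0.84) = 16.000.
The smallest integer exceeding 16.000 is 17.

k = 17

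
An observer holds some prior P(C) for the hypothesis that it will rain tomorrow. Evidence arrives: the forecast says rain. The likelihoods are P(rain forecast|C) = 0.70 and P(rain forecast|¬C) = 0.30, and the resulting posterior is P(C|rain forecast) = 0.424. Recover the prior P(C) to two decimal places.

P(C) = 0.24

In odds form, posterior odds = prior odds × likelihood ratio, so prior odds = posterior odds ÷ LR.
Posterior odds = 0.424/(1−0.424) = 0.7361. LR = 0.70/0.30 = 2.3333.
Prior odds = 0.7361/2.3333 = 0.3155, so P(C) = 0.3155/(1+0.3155) ≈ 0.24.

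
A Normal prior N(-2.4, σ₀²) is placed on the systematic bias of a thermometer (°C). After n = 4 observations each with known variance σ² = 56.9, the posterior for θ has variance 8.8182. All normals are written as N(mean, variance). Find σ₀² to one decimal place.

σ₀² = 23.2

For the Normal–Normal model with known σ², precisions add: τ_n = τ₀ + n/σ².
So 1/σ₀² = 1/8.8182 − 4/56.9 = 0.113402 − 0.070299 = 0.043103.
Hence σ₀² = 1/0.043103 ≈ 23.2.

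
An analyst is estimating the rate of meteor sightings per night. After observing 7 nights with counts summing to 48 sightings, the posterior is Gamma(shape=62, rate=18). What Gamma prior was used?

A Gamma(α, β) prior (rate parametrization) on a Poisson rate with n observations summing to S gives posterior Gamma(α+S, β+n).
So α = 62 − 48 = 14 and β = 18 − 7 = 11.

Gamma(shape=14, rate=11)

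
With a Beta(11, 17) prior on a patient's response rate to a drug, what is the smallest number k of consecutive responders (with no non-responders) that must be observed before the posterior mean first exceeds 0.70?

After k responders and 0 non-responders the posterior is Beta(11+k, 17), with mean (11+k)/(11+17+k).
Set (11+k)/(28+k) > 0.70 and solve: k > (0.70·28 − 11)/(1 − 0.70) = 28.667.
The smallest integer exceeding 28.667 is 29.

k = 29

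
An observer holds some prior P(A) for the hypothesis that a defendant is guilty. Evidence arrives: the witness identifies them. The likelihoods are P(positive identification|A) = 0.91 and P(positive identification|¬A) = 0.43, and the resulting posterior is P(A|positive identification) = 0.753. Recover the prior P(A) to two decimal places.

Bayes' rule in odds form gives O(A|E) = O(A)·[P(E|A)/P(E|¬A)], hence O(A) = O(A|E)/LR.
Posterior odds = 0.753/(1−0.753) = 3.0486. LR = 0.91/0.43 = 2.1163.
Prior odds = 3.0486/2.1163 = 1.4405, so P(A) = 1.4405/(1+1.4405) ≈ 0.59.

P(A) = 0.59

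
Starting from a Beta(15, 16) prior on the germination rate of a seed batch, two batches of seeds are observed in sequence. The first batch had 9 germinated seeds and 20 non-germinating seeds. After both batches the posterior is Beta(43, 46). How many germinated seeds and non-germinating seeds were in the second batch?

Because Beta–binomial updating is additive in the counts, the combined data contributed (α_post−α_prior, β_post−β_prior) successes and failures.
Total across both batches: 43−15=28 germinated seeds, 46−16=30 non-germinating seeds.
Subtract the first batch: 28−9=19 germinated seeds and 30−20=10 non-germinating seeds.

19 germinated seeds and 10 non-germinating seeds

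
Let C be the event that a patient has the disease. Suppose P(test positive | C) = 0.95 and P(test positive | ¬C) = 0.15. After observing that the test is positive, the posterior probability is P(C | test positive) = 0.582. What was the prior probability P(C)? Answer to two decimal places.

P(C) = 0.18

Bayes' rule in odds form gives O(C|E) = O(C)·[P(E|C)/P(E|¬C)], hence O(C) = O(C|E)/LR.
Posterior odds = 0.582/(1−0.582) = 1.3923. LR = 0.95/0.15 = 6.3333.
Prior odds = 1.3923/6.3333 = 0.2198, so P(C) = 0.2198/(1+0.2198) ≈ 0.18.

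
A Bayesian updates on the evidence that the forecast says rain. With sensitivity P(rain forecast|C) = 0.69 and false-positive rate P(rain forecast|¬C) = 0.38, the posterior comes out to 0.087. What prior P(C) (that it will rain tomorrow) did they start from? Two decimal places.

P(C) = 0.05

In odds form, posterior odds = prior odds × likelihood ratio, so prior odds = posterior odds ÷ LR.
Posterior odds = 0.087/(1−0.087) = 0.0953. LR = 0.69/0.38 = 1.8158.
Prior odds = 0.0953/1.8158 = 0.0525, so P(C) = 0.0525/(1+0.0525) ≈ 0.05.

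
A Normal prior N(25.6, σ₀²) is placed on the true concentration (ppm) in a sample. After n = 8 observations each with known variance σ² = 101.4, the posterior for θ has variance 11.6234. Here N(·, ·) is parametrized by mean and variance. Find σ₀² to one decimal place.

For the Normal–Normal model with known σ², precisions add: τ_n = τ₀ + n/σ².
So 1/σ₀² = 1/11.6234 − 8/101.4 = 0.086033 − 0.078895 = 0.007138.
Hence σ₀² = 1/0.007138 ≈ 140.1.

σ₀² = 140.1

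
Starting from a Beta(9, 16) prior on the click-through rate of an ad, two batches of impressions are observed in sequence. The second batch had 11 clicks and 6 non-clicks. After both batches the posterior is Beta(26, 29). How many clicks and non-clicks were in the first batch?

6 clicks and 7 non-clicks

Because Beta–binomial updating is additive in the counts, the combined data contributed (α_post−α_prior, β_post−β_prior) successes and failures.
Total across both batches: 26−9=17 clicks, 29−16=13 non-clicks.
Subtract the second batch: 17−11=6 clicks and 13−6=7 non-clicks.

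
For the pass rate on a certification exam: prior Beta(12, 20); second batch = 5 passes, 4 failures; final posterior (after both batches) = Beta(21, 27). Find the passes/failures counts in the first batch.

Because Beta–binomial updating is additive in the counts, the combined data contributed (α_post−α_prior, β_post−β_prior) successes and failures.
Total across both batches: 21−12=9 passes, 27−20=7 failures.
Subtract the second batch: 9−5=4 passes and 7−4=3 failures.

4 passes and 3 failures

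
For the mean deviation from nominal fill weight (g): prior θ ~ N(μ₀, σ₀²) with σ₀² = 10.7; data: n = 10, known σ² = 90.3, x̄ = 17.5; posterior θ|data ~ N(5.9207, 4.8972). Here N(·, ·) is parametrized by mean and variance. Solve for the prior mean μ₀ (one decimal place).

The posterior mean is a precision-weighted average: μ_n = (τ₀μ₀ + τ_data·x̄)/(τ₀+τ_data), with τ₀=1/σ₀² and τ_data=n/σ².
Here τ₀ = 1/10.7 = 0.093458 and τ_data = 10/90.3 = 0.110742, so τ_n = 0.204200.
Rearranging for μ₀: μ₀ = (μ_n·τ_n − τ_data·x̄)/τ₀ = (5.9207·0.204200 − 0.110742·17.5) / 0.093458 = -0.728978/0.093458 ≈ -7.8.

μ₀ = -7.8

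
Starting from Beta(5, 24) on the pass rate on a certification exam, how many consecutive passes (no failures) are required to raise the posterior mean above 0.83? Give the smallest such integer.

After k passes and 0 failures the posterior is Beta(5+k, 24), with mean (5+k)/(5+24+k).
Set (5+k)/(29+k) > 0.83 and solve: k > (0.83·29 − 5)/(1 − 0.83) = 112.176.
The smallest integer exceeding 112.176 is 113, and checking k=113: (118)/(142) = 0.8310 > 0.83.

k = 113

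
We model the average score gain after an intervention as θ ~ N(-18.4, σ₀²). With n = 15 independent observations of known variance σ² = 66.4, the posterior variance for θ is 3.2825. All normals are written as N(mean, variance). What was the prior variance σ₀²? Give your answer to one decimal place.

σ₀² = 12.7

For the Normal–Normal model with known σ², precisions add: τ_n = τ₀ + n/σ².
So 1/σ₀² = 1/3.2825 − 15/66.4 = 0.304646 − 0.225904 = 0.078742.
Hence σ₀² = 1/0.078742 ≈ 12.7.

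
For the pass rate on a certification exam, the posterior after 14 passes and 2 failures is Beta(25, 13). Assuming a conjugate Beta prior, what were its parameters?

Beta(11, 11)

A Beta(a, b) prior with s successes and f failures in binomial data gives a Beta(a+s, b+f) posterior.
So a = 25 − 14 = 11 and b = 13 − 2 = 11.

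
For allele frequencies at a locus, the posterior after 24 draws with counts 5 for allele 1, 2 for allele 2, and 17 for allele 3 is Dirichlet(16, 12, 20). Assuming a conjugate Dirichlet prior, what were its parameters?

For a Dirichlet(α) prior with multinomial counts c, the posterior is Dirichlet(α + c) componentwise.
Subtract each count from the matching posterior parameter: 16−5=11, 12−2=10, 20−17=3.

Dirichlet(11, 10, 3)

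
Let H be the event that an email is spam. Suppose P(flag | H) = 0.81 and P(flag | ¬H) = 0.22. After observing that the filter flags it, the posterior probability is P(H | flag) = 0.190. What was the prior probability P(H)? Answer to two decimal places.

P(H) = 0.06

In odds form, posterior odds = prior odds × likelihood ratio, so prior odds = posterior odds ÷ LR.
Posterior odds = 0.190/(1−0.190) = 0.2346. LR = 0.81/0.22 = 3.6818.
Prior odds = 0.2346/3.6818 = 0.0637, so P(H) = 0.0637/(1+0.0637) ≈ 0.06.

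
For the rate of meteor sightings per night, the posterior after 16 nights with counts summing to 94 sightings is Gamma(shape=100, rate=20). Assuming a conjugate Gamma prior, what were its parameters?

A Gamma(α, β) prior (rate parametrization) on a Poisson rate with n observations summing to S gives posterior Gamma(α+S, β+n).
So α = 100 − 94 = 6 and β = 20 − 16 = 4.

Gamma(shape=6, rate=4)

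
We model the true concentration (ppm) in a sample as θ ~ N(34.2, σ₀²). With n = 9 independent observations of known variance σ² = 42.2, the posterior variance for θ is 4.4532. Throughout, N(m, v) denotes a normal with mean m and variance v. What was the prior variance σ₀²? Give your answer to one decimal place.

Posterior precision equals prior precision plus data precision: 1/σ_n² = 1/σ₀² + n/σ².
So 1/σ₀² = 1/4.4532 − 9/42.2 = 0.224558 − 0.213270 = 0.011288.
Hence σ₀² = 1/0.011288 ≈ 88.6.

σ₀² = 88.6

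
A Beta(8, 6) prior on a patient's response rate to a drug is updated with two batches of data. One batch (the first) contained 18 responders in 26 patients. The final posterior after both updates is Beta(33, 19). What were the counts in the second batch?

Sequential conjugate updates are equivalent to a single update on the pooled data, so total successes = posterior α − prior α and total failures = posterior β − prior β.
Total across both batches: 33−8=25 responders, 19−6=13 non-responders.
Subtract the first batch: 25−18=7 responders and 13−8=5 non-responders.

7 responders and 5 non-responders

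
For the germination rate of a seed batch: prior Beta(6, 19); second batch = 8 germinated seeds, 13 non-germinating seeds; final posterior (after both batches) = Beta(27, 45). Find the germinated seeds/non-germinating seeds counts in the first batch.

13 germinated seeds and 13 non-germinating seeds

Sequential conjugate updates are equivalent to a single update on the pooled data, so total successes = posterior α − prior α and total failures = posterior β − prior β.
Total across both batches: 27−6=21 germinated seeds, 45−19=26 non-germinating seeds.
Subtract the second batch: 21−8=13 germinated seeds and 26−13=13 non-germinating seeds.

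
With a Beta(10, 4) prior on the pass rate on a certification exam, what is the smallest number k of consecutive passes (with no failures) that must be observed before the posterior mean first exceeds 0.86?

After k passes and 0 failures the posterior is Beta(10+k, 4), with mean (10+k)/(10+4+k).
Set (10+k)/(14+k) > 0.86 and solve: k > (0.86·14 − 10)/(1 − 0.86) = 14.571.
The smallest integer exceeding 14.571 is 15, and checking k=15: (25)/(29) = 0.8621 > 0.86.

k = 15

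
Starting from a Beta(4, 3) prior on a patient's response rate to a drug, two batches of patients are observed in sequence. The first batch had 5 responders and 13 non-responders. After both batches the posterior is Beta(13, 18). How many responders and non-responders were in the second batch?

4 responders and 2 non-responders

Because Beta–binomial updating is additive in the counts, the combined data contributed (α_post−α_prior, β_post−β_prior) successes and failures.
Total across both batches: 13−4=9 responders, 18−3=15 non-responders.
Subtract the first batch: 9−5=4 responders and 15−13=2 non-responders.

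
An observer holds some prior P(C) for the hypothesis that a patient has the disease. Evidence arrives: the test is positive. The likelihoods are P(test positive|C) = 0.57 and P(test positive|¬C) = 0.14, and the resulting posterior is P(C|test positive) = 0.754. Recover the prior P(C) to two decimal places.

P(C) = 0.43

Bayes' rule in odds form gives O(C|E) = O(C)·[P(E|C)/P(E|¬C)], hence O(C) = O(C|E)/LR.
Posterior odds = 0.754/(1−0.754) = 3.0650. LR = 0.57/0.14 = 4.0714.
Prior odds = 3.0650/4.0714 = 0.7528, so P(C) = 0.7528/(1+0.7528) ≈ 0.43.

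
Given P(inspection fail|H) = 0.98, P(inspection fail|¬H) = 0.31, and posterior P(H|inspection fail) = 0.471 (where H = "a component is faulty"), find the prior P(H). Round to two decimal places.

P(H) = 0.22

Bayes' rule in odds form gives O(H|E) = O(H)·[P(E|H)/P(E|¬H)], hence O(H) = O(H|E)/LR.
Posterior odds = 0.471/(1−0.471) = 0.8904. LR = 0.98/0.31 = 3.1613.
Prior odds = 0.8904/3.1613 = 0.2817, so P(H) = 0.2817/(1+0.2817) ≈ 0.22.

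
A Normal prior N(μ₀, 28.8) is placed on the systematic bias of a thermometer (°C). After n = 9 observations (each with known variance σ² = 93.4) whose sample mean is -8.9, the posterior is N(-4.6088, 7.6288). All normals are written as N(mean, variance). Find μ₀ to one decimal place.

μ₀ = 7.3

The posterior mean is a precision-weighted average: μ_n = (τ₀μ₀ + τ_data·x̄)/(τ₀+τ_data), with τ₀=1/σ₀² and τ_data=n/σ².
Here τ₀ = 1/28.8 = 0.034722 and τ_data = 9/93.4 = 0.096360, so τ_n = 0.131082.
Rearranging for μ₀: μ₀ = (μ_n·τ_n − τ_data·x̄)/τ₀ = (-4.6088·0.131082 − 0.096360·-8.9) / 0.034722 = 0.253473/0.034722 ≈ 7.3.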